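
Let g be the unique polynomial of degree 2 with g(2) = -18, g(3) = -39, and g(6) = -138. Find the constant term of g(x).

6

Write g(x) = ax^2 + bx + c. Substituting each data point gives a linear system:
  4a + 2b + c = -18
  9a + 3b + c = -39
  36a + 6b + c = -138
Solving the system yields a = -3, b = -6, c = 6.
So g(x) = -3x^2 - 6x + 6.
The constant term is 6.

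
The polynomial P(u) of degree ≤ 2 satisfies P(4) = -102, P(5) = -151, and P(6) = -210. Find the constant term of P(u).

-6

Write P(u) = au^2 + bu + c. Substituting each data point gives a linear system:
  16a + 4b + c = -102
  25a + 5b + c = -151
  36a + 6b + c = -210
Solving the system yields a = -5, b = -4, c = -6.
So P(u) = -5u^2 - 4u - 6.
The constant term is -6.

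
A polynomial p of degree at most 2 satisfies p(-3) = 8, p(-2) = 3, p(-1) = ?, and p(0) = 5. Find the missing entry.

2

The 3 known points determine the degree-2 polynomial uniquely.
Write p(u) = au^2 + bu + c. Substituting each data point gives a linear system:
  9a - 3b + c = 8
  4a - 2b + c = 3
  c = 5
Solving the system yields a = 2, b = 5, c = 5.
So p(u) = 2u^2 + 5u + 5.
Then p(-1) = 2.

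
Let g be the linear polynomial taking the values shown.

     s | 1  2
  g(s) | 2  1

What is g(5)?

-2

Using the Lagrange interpolation formula with nodes 1, 2:
  L_0(s) = (s - 2) / -1
  L_1(s) = (s - 1) / 1
Then g(s) = 2·L_0(s) + 1·L_1(s).
Expanding and collecting terms gives g(s) = -s + 3.
Evaluating at s = 5: g(5) = -2.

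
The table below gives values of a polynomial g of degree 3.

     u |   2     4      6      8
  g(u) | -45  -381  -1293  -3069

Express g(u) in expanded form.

Write g(u) = au^3 + bu^2 + cu + d. Substituting each data point gives a linear system:
  8a + 4b + 2c + d = -45
  64a + 16b + 4c + d = -381
  216a + 36b + 6c + d = -1293
  512a + 64b + 8c + d = -3069
Solving the system yields a = -6, b = 0, c = 0, d = 3.
So g(u) = -6u^3 + 3.
Check: g(4) = -381. ✓

g(u) = -6u^3 + 3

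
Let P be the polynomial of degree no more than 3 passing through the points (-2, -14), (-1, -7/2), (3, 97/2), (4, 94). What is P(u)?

Using the Lagrange interpolation formula with nodes -2, -1, 3, 4:
  L_0(u) = (u + 1)(u - 3)(u - 4) / -30
  L_1(u) = (u + 2)(u - 3)(u - 4) / 20
  L_2(u) = (u + 2)(u + 1)(u - 4) / -20
  L_3(u) = (u + 2)(u + 1)(u - 3) / 30
Then P(u) = -14·L_0(u) - 7/2·L_1(u) + 97/2·L_2(u) + 94·L_3(u).
Expanding and collecting terms gives P(u) = u^3 + (1/2)u^2 + 5u + 2.
Check: P(-1) = -7/2. ✓

P(u) = u^3 + (1/2)u^2 + 5u + 2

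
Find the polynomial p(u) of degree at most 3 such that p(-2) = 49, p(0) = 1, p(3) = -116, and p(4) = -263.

Using the Lagrange interpolation formula with nodes -2, 0, 3, 4:
  L_0(u) = u(u - 3)(u - 4) / -60
  L_1(u) = (u + 2)(u - 3)(u - 4) / 24
  L_2(u) = (u + 2)u(u - 4) / -15
  L_3(u) = (u + 2)u(u - 3) / 24
Then p(u) = 49·L_0(u) + 1·L_1(u) - 116·L_2(u) - 263·L_3(u).
Expanding and collecting terms gives p(u) = -4u³ + u² - 6u + 1.
Check: p(0) = 1. ✓

p(u) = -4u^3 + u^2 - 6u + 1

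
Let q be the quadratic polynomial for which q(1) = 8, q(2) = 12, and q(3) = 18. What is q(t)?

Using the Lagrange interpolation formula with nodes 1, 2, 3:
  L_0(t) = (t - 2)(t - 3) / 2
  L_1(t) = (t - 1)(t - 3) / -1
  L_2(t) = (t - 1)(t - 2) / 2
Then q(t) = 8·L_0(t) + 12·L_1(t) + 18·L_2(t).
Expanding and collecting terms gives q(t) = t^2 + t + 6.
Check: q(2) = 12. ✓

q(t) = t^2 + t + 6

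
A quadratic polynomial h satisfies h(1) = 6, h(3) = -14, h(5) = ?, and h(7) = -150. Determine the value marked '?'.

-66

On equispaced nodes a degree-2 polynomial has vanishing third forward difference, so
  - h(1) + 3·h(3) - 3·h(5) + h(7) = 0.
Substituting the known values and solving for h(5):
  -3·h(5) = 198
  h(5) = -66.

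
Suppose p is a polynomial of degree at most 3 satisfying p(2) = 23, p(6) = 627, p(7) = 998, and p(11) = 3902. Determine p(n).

Write p(n) = an^3 + bn^2 + cn + d. Substituting each data point gives a linear system:
  8a + 4b + 2c + d = 23
  216a + 36b + 6c + d = 627
  343a + 49b + 7c + d = 998
  1331a + 121b + 11c + d = 3902
Solving the system yields a = 3, b = -1, c = 3, d = -3.
So p(n) = 3n³ - n² + 3n - 3.
Check: p(11) = 3902. ✓

p(n) = 3n^3 - n^2 + 3n - 3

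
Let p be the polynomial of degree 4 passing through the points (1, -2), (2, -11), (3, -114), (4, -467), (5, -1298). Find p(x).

Using the Lagrange interpolation formula with nodes 1, 2, 3, 4, 5:
  L_0(x) = (x - 2)(x - 3)(x - 4)(x - 5) / 24
  L_1(x) = (x - 1)(x - 3)(x - 4)(x - 5) / -6
  L_2(x) = (x - 1)(x - 2)(x - 4)(x - 5) / 4
  L_3(x) = (x - 1)(x - 2)(x - 3)(x - 5) / -6
  L_4(x) = (x - 1)(x - 2)(x - 3)(x - 4) / 24
Then p(x) = -2·L_0(x) - 11·L_1(x) - 114·L_2(x) - 467·L_3(x) - 1298·L_4(x).
Expanding and collecting terms gives p(x) = -3x^4 + 4x^3 + 4x^2 - 4x - 3.
Check: p(5) = -1298. ✓

p(x) = -3x^4 + 4x^3 + 4x^2 - 4x - 3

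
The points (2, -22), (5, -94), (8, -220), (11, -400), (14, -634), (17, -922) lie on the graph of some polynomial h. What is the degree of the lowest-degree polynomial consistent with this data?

2

Forward differences of the values at t = 2, 5, 8, 11, 14, 17:
  h  : -22  -94  -220  -400  -634  -922
  Δ  : -72  -126  -180  -234  -288
  Δ^2: -54  -54  -54  -54
  Δ^3: 0  0  0
  Δ^4: 0  0
  Δ^5: 0
The second differences are constant (-54) and nonzero, while all higher differences vanish, so the minimal degree is 2.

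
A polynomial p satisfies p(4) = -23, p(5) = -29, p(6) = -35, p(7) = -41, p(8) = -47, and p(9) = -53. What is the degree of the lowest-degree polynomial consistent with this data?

1

Forward differences of the values at u = 4, 5, 6, 7, 8, 9:
  p  : -23  -29  -35  -41  -47  -53
  Δ  : -6  -6  -6  -6  -6
  Δ^2: 0  0  0  0
  Δ^3: 0  0  0
  Δ^4: 0  0
  Δ^5: 0
The first differences are constant (-6) and nonzero, while all higher differences vanish, so the minimal degree is 1.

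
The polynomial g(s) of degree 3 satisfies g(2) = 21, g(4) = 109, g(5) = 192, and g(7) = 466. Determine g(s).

g(s) = s^3 + 2s^2 + 4s - 3

Write g(s) = as^3 + bs^2 + cs + d. Substituting each data point gives a linear system:
  8a + 4b + 2c + d = 21
  64a + 16b + 4c + d = 109
  125a + 25b + 5c + d = 192
  343a + 49b + 7c + d = 466
Solving the system yields a = 1, b = 2, c = 4, d = -3.
So g(s) = s^3 + 2s^2 + 4s - 3.
Check: g(7) = 466. ✓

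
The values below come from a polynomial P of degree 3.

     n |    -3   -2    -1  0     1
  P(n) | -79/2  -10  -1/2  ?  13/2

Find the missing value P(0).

On equispaced nodes a degree-3 polynomial has vanishing fourth forward difference, so
  P(-3) - 4·P(-2) + 6·P(-1) - 4·P(0) + P(1) = 0.
Substituting the known values and solving for P(0):
  -4·P(0) = -4
  P(0) = 1.

1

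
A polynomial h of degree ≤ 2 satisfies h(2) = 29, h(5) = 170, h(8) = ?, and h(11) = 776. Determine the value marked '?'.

The 3 known points determine the degree-2 polynomial uniquely.
Write h(t) = at^2 + bt + c. Substituting each data point gives a linear system:
  4a + 2b + c = 29
  25a + 5b + c = 170
  121a + 11b + c = 776
Solving the system yields a = 6, b = 5, c = -5.
So h(t) = 6t^2 + 5t - 5.
Then h(8) = 419.

419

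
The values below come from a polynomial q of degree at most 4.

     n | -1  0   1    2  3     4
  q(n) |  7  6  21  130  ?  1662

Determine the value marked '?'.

On equispaced nodes a degree-4 polynomial has vanishing fifth forward difference, so
  - q(-1) + 5·q(0) - 10·q(1) + 10·q(2) - 5·q(3) + q(4) = 0.
Substituting the known values and solving for q(3):
  -5·q(3) = -2775
  q(3) = 555.

555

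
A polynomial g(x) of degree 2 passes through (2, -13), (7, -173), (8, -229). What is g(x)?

g(x) = -4x^2 + 4x - 5

Write g(x) = ax^2 + bx + c. Substituting each data point gives a linear system:
  4a + 2b + c = -13
  49a + 7b + c = -173
  64a + 8b + c = -229
Solving the system yields a = -4, b = 4, c = -5.
So g(x) = -4x^2 + 4x - 5.
Check: g(2) = -13. ✓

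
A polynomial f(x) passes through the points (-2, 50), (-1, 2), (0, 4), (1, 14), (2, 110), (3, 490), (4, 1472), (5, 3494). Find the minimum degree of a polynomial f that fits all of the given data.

4

Forward differences of the values at x = -2, -1, 0, 1, 2, 3, 4, 5:
  f  : 50  2  4  14  110  490  1472  3494
  Δ  : -48  2  10  96  380  982  2022
  Δ^2: 50  8  86  284  602  1040
  Δ^3: -42  78  198  318  438
  Δ^4: 120  120  120  120
  Δ^5: 0  0  0
  Δ^6: 0  0
  Δ^7: 0
The fourth differences are constant (120) and nonzero, while all higher differences vanish, so the minimal degree is 4.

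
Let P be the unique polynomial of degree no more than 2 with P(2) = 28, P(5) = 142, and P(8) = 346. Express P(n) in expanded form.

Write P(n) = an^2 + bn + c. Substituting each data point gives a linear system:
  4a + 2b + c = 28
  25a + 5b + c = 142
  64a + 8b + c = 346
Solving the system yields a = 5, b = 3, c = 2.
So P(n) = 5n^2 + 3n + 2.
Check: P(5) = 142. ✓

P(n) = 5n^2 + 3n + 2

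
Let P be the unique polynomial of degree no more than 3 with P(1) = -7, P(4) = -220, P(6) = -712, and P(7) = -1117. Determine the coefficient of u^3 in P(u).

Write P(u) = au^3 + bu^2 + cu + d. Substituting each data point gives a linear system:
  a + b + c + d = -7
  64a + 16b + 4c + d = -220
  216a + 36b + 6c + d = -712
  343a + 49b + 7c + d = -1117
Solving the system yields a = -3, b = -2, c = 2, d = -4.
So P(u) = -3u³ - 2u² + 2u - 4.
The leading coefficient is -3.

-3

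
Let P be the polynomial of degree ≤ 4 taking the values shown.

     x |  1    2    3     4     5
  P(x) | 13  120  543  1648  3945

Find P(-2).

88

Forward differences of the values at x = 1, 2, 3, 4, 5:
  P  : 13  120  543  1648  3945
  Δ  : 107  423  1105  2297
  Δ^2: 316  682  1192
  Δ^3: 366  510
  Δ^4: 144
The fourth differences are constant, confirming degree 4.
Interpolating (Newton forward form) and evaluating at x = -2 gives P(-2) = 88.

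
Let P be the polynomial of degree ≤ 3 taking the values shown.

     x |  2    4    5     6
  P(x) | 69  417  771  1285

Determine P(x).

P(x) = 5x^3 + 5x^2 + 4x + 1

Using the Lagrange interpolation formula with nodes 2, 4, 5, 6:
  L_0(x) = (x - 4)(x - 5)(x - 6) / -24
  L_1(x) = (x - 2)(x - 5)(x - 6) / 4
  L_2(x) = (x - 2)(x - 4)(x - 6) / -3
  L_3(x) = (x - 2)(x - 4)(x - 5) / 8
Then P(x) = 69·L_0(x) + 417·L_1(x) + 771·L_2(x) + 1285·L_3(x).
Expanding and collecting terms gives P(x) = 5x³ + 5x² + 4x + 1.
Check: P(2) = 69. ✓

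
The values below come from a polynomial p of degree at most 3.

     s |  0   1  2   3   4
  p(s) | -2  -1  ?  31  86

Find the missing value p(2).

On equispaced nodes a degree-3 polynomial has vanishing fourth forward difference, so
  p(0) - 4·p(1) + 6·p(2) - 4·p(3) + p(4) = 0.
Substituting the known values and solving for p(2):
  6·p(2) = 36
  p(2) = 6.

6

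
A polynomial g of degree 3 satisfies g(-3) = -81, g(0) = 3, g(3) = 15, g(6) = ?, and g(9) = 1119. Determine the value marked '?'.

279

The 4 known points determine the degree-3 polynomial uniquely.
Write g(x) = ax^3 + bx^2 + cx + d. Substituting each data point gives a linear system:
  -27a + 9b - 3c + d = -81
  d = 3
  27a + 9b + 3c + d = 15
  729a + 81b + 9c + d = 1119
Solving the system yields a = 2, b = -4, c = -2, d = 3.
So g(x) = 2x³ - 4x² - 2x + 3.
Then g(6) = 279.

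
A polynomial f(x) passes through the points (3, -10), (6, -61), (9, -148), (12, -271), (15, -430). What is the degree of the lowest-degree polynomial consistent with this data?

2

Forward differences of the values at x = 3, 6, 9, 12, 15:
  f  : -10  -61  -148  -271  -430
  Δ  : -51  -87  -123  -159
  Δ^2: -36  -36  -36
  Δ^3: 0  0
  Δ^4: 0
The second differences are constant (-36) and nonzero, while all higher differences vanish, so the minimal degree is 2.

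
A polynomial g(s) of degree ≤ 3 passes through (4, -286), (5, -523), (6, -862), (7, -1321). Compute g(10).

-3598

Write g(s) = as^3 + bs^2 + cs + d. Substituting each data point gives a linear system:
  64a + 16b + 4c + d = -286
  125a + 25b + 5c + d = -523
  216a + 36b + 6c + d = -862
  343a + 49b + 7c + d = -1321
Solving the system yields a = -3, b = -6, c = 0, d = 2.
So g(s) = -3s^3 - 6s^2 + 2.
Then g(10) = -3598.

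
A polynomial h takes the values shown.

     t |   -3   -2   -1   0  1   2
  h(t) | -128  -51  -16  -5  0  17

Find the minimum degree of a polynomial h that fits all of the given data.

Forward differences of the values at t = -3, -2, -1, 0, 1, 2:
  h  : -128  -51  -16  -5  0  17
  Δ  : 77  35  11  5  17
  Δ^2: -42  -24  -6  12
  Δ^3: 18  18  18
  Δ^4: 0  0
  Δ^5: 0
The third differences are constant (18) and nonzero, while all higher differences vanish, so the minimal degree is 3.

3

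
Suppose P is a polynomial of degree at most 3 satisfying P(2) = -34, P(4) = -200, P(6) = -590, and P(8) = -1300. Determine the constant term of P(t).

Write P(t) = at^3 + bt^2 + ct + d. Substituting each data point gives a linear system:
  8a + 4b + 2c + d = -34
  64a + 16b + 4c + d = -200
  216a + 36b + 6c + d = -590
  512a + 64b + 8c + d = -1300
Solving the system yields a = -2, b = -4, c = -3, d = 4.
So P(t) = -2t^3 - 4t^2 - 3t + 4.
The constant term is 4.

4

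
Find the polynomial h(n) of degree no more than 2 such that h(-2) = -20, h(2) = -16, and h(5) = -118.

h(n) = -5n^2 + n + 2

Write h(n) = an^2 + bn + c. Substituting each data point gives a linear system:
  4a - 2b + c = -20
  4a + 2b + c = -16
  25a + 5b + c = -118
Solving the system yields a = -5, b = 1, c = 2.
So h(n) = -5n^2 + n + 2.
Check: h(5) = -118. ✓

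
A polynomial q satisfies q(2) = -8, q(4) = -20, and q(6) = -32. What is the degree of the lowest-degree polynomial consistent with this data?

1

Divided differences on the nodes 2, 4, 6:
  order 0: -8  -20  -32
  order 1: -6  -6
  order 2: 0
The order-1 divided differences are all -6 (nonzero) and every higher order vanishes, so the data lies on a polynomial of degree exactly 1.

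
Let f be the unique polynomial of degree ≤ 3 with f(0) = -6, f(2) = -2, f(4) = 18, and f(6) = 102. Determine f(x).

Write f(x) = ax^3 + bx^2 + cx + d. Substituting each data point gives a linear system:
  d = -6
  8a + 4b + 2c + d = -2
  64a + 16b + 4c + d = 18
  216a + 36b + 6c + d = 102
Solving the system yields a = 1, b = -4, c = 6, d = -6.
So f(x) = x^3 - 4x^2 + 6x - 6.
Check: f(4) = 18. ✓

f(x) = x^3 - 4x^2 + 6x - 6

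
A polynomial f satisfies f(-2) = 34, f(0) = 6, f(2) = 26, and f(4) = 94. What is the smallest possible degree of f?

2

Forward differences of the values at n = -2, 0, 2, 4:
  f  : 34  6  26  94
  Δ  : -28  20  68
  Δ^2: 48  48
  Δ^3: 0
The second differences are constant (48) and nonzero, while all higher differences vanish, so the minimal degree is 2.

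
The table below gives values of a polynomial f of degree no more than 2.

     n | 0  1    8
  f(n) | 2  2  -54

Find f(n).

f(n) = -n^2 + n + 2

Write f(n) = an^2 + bn + c. Substituting each data point gives a linear system:
  c = 2
  a + b + c = 2
  64a + 8b + c = -54
Solving the system yields a = -1, b = 1, c = 2.
So f(n) = -n² + n + 2.
Check: f(1) = 2. ✓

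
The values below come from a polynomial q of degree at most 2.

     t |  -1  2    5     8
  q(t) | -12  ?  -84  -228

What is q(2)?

-12

On equispaced nodes a degree-2 polynomial has vanishing third forward difference, so
  - q(-1) + 3·q(2) - 3·q(5) + q(8) = 0.
Substituting the known values and solving for q(2):
  3·q(2) = -36
  q(2) = -12.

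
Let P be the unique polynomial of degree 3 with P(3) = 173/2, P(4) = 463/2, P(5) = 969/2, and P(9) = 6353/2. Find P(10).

8839/2

Using the Lagrange interpolation formula with nodes 3, 4, 5, 9:
  L_0(t) = (t - 4)(t - 5)(t - 9) / -12
  L_1(t) = (t - 3)(t - 5)(t - 9) / 5
  L_2(t) = (t - 3)(t - 4)(t - 9) / -8
  L_3(t) = (t - 3)(t - 4)(t - 5) / 120
Then P(t) = 173/2·L_0(t) + 463/2·L_1(t) + 969/2·L_2(t) + 6353/2·L_3(t).
Expanding and collecting terms gives P(t) = 5t³ - 6t² + 2t - 1/2.
Evaluating at t = 10: P(10) = 8839/2.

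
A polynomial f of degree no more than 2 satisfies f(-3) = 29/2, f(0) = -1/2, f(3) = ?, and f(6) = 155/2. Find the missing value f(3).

On equispaced nodes a degree-2 polynomial has vanishing third forward difference, so
  - f(-3) + 3·f(0) - 3·f(3) + f(6) = 0.
Substituting the known values and solving for f(3):
  -3·f(3) = -123/2
  f(3) = 41/2.

41/2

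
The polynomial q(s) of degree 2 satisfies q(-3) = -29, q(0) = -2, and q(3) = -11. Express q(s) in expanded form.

q(s) = -2s^2 + 3s - 2

Write q(s) = as^2 + bs + c. Substituting each data point gives a linear system:
  9a - 3b + c = -29
  c = -2
  9a + 3b + c = -11
Solving the system yields a = -2, b = 3, c = -2.
So q(s) = -2s^2 + 3s - 2.
Check: q(0) = -2. ✓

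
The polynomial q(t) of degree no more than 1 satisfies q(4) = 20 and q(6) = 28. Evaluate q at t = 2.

Using the Lagrange interpolation formula with nodes 4, 6:
  L_0(t) = (t - 6) / -2
  L_1(t) = (t - 4) / 2
Then q(t) = 20·L_0(t) + 28·L_1(t).
Expanding and collecting terms gives q(t) = 4t + 4.
Evaluating at t = 2: q(2) = 12.

12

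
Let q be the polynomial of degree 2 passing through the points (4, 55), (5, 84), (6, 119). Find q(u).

Using the Lagrange interpolation formula with nodes 4, 5, 6:
  L_0(u) = (u - 5)(u - 6) / 2
  L_1(u) = (u - 4)(u - 6) / -1
  L_2(u) = (u - 4)(u - 5) / 2
Then q(u) = 55·L_0(u) + 84·L_1(u) + 119·L_2(u).
Expanding and collecting terms gives q(u) = 3u² + 2u - 1.
Check: q(4) = 55. ✓

q(u) = 3u^2 + 2u - 1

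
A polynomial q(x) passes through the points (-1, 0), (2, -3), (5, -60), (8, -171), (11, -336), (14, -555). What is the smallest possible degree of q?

Forward differences of the values at x = -1, 2, 5, 8, 11, 14:
  q  : 0  -3  -60  -171  -336  -555
  Δ  : -3  -57  -111  -165  -219
  Δ^2: -54  -54  -54  -54
  Δ^3: 0  0  0
  Δ^4: 0  0
  Δ^5: 0
The second differences are constant (-54) and nonzero, while all higher differences vanish, so the minimal degree is 2.

2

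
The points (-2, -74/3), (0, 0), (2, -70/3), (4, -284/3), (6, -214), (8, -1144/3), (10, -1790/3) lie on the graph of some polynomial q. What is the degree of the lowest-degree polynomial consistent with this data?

2

Forward differences of the values at s = -2, 0, 2, 4, 6, 8, 10:
  q  : -74/3  0  -70/3  -284/3  -214  -1144/3  -1790/3
  Δ  : 74/3  -70/3  -214/3  -358/3  -502/3  -646/3
  Δ^2: -48  -48  -48  -48  -48
  Δ^3: 0  0  0  0
  Δ^4: 0  0  0
  Δ^5: 0  0
  Δ^6: 0
The second differences are constant (-48) and nonzero, while all higher differences vanish, so the minimal degree is 2.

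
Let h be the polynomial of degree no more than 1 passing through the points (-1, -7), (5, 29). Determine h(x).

h(x) = 6x - 1

Write h(x) = ax + b. Substituting each data point gives a linear system:
  -a + b = -7
  5a + b = 29
Solving the system yields a = 6, b = -1.
So h(x) = 6x - 1.
Check: h(-1) = -7. ✓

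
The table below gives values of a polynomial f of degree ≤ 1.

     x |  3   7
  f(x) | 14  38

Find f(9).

Write f(x) = ax + b. Substituting each data point gives a linear system:
  3a + b = 14
  7a + b = 38
Solving the system yields a = 6, b = -4.
So f(x) = 6x - 4.
Then f(9) = 50.

50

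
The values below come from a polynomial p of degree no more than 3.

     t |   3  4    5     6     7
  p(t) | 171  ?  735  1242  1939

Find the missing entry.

388

On equispaced nodes a degree-3 polynomial has vanishing fourth forward difference, so
  p(3) - 4·p(4) + 6·p(5) - 4·p(6) + p(7) = 0.
Substituting the known values and solving for p(4):
  -4·p(4) = -1552
  p(4) = 388.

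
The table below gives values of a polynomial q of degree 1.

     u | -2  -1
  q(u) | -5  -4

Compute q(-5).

-8

Using the Lagrange interpolation formula with nodes -2, -1:
  L_0(u) = (u + 1) / -1
  L_1(u) = (u + 2) / 1
Then q(u) = -5·L_0(u) - 4·L_1(u).
Expanding and collecting terms gives q(u) = u - 3.
Evaluating at u = -5: q(-5) = -8.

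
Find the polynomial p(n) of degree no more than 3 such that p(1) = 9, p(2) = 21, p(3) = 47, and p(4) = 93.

Write p(n) = an^3 + bn^2 + cn + d. Substituting each data point gives a linear system:
  a + b + c + d = 9
  8a + 4b + 2c + d = 21
  27a + 9b + 3c + d = 47
  64a + 16b + 4c + d = 93
Solving the system yields a = 1, b = 1, c = 2, d = 5.
So p(n) = n^3 + n^2 + 2n + 5.
Check: p(1) = 9. ✓

p(n) = n^3 + n^2 + 2n + 5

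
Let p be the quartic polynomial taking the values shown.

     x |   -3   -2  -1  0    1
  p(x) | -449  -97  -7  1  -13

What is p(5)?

Forward differences of the values at x = -3, -2, -1, 0, 1:
  p  : -449  -97  -7  1  -13
  Δ  : 352  90  8  -14
  Δ^2: -262  -82  -22
  Δ^3: 180  60
  Δ^4: -120
The fourth differences are constant, confirming degree 4.
Interpolating (Newton forward form) and evaluating at x = 5 gives p(5) = -3289.

-3289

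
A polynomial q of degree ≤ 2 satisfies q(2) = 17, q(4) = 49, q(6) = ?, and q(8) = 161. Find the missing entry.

On equispaced nodes a degree-2 polynomial has vanishing third forward difference, so
  - q(2) + 3·q(4) - 3·q(6) + q(8) = 0.
Substituting the known values and solving for q(6):
  -3·q(6) = -291
  q(6) = 97.

97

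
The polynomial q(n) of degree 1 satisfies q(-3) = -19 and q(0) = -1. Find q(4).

23

Write q(n) = an + b. Substituting each data point gives a linear system:
  -3a + b = -19
  b = -1
Solving the system yields a = 6, b = -1.
So q(n) = 6n - 1.
Then q(4) = 23.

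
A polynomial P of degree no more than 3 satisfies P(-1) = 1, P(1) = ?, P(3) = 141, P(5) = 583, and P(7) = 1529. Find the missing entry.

The 4 known points determine the degree-3 polynomial uniquely.
Write P(s) = as^3 + bs^2 + cs + d. Substituting each data point gives a linear system:
  -a + b - c + d = 1
  27a + 9b + 3c + d = 141
  125a + 25b + 5c + d = 583
  343a + 49b + 7c + d = 1529
Solving the system yields a = 4, b = 3, c = 1, d = 3.
So P(s) = 4s^3 + 3s^2 + s + 3.
Then P(1) = 11.

11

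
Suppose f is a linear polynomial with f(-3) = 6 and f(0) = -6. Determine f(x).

f(x) = -4x - 6

Write f(x) = ax + b. Substituting each data point gives a linear system:
  -3a + b = 6
  b = -6
Solving the system yields a = -4, b = -6.
So f(x) = -4x - 6.
Check: f(-3) = 6. ✓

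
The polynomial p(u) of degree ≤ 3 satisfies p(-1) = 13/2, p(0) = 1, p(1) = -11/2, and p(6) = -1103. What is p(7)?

Write p(u) = au^3 + bu^2 + cu + d. Substituting each data point gives a linear system:
  -a + b - c + d = 13/2
  d = 1
  a + b + c + d = -11/2
  216a + 36b + 6c + d = -1103
Solving the system yields a = -5, b = -1/2, c = -1, d = 1.
So p(u) = -5u^3 - (1/2)u^2 - u + 1.
Then p(7) = -3491/2.

-3491/2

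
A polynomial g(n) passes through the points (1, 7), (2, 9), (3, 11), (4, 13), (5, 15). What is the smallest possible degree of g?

1

Forward differences of the values at n = 1, 2, 3, 4, 5:
  g  : 7  9  11  13  15
  Δ  : 2  2  2  2
  Δ^2: 0  0  0
  Δ^3: 0  0
  Δ^4: 0
The first differences are constant (2) and nonzero, while all higher differences vanish, so the minimal degree is 1.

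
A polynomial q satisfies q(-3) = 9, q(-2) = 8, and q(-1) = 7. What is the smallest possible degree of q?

Forward differences of the values at s = -3, -2, -1:
  q  : 9  8  7
  Δ  : -1  -1
  Δ^2: 0
The first differences are constant (-1) and nonzero, while all higher differences vanish, so the minimal degree is 1.

1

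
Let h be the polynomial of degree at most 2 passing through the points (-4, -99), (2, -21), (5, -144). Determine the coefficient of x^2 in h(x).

Write h(x) = ax^2 + bx + c. Substituting each data point gives a linear system:
  16a - 4b + c = -99
  4a + 2b + c = -21
  25a + 5b + c = -144
Solving the system yields a = -6, b = 1, c = 1.
So h(x) = -6x^2 + x + 1.
The leading coefficient is -6.

-6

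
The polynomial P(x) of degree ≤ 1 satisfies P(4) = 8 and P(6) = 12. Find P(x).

Using the Lagrange interpolation formula with nodes 4, 6:
  L_0(x) = (x - 6) / -2
  L_1(x) = (x - 4) / 2
Then P(x) = 8·L_0(x) + 12·L_1(x).
Expanding and collecting terms gives P(x) = 2x.
Check: P(6) = 12. ✓

P(x) = 2x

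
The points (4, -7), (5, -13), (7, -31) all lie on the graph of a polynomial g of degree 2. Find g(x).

Write g(x) = ax^2 + bx + c. Substituting each data point gives a linear system:
  16a + 4b + c = -7
  25a + 5b + c = -13
  49a + 7b + c = -31
Solving the system yields a = -1, b = 3, c = -3.
So g(x) = -x² + 3x - 3.
Check: g(7) = -31. ✓

g(x) = -x^2 + 3x - 3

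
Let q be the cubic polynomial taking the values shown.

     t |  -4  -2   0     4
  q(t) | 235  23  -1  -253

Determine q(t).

q(t) = -4t^3 - (1/2)t^2 + 3t - 1

Using the Lagrange interpolation formula with nodes -4, -2, 0, 4:
  L_0(t) = (t + 2)t(t - 4) / -64
  L_1(t) = (t + 4)t(t - 4) / 24
  L_2(t) = (t + 4)(t + 2)(t - 4) / -32
  L_3(t) = (t + 4)(t + 2)t / 192
Then q(t) = 235·L_0(t) + 23·L_1(t) - 1·L_2(t) - 253·L_3(t).
Expanding and collecting terms gives q(t) = -4t^3 - (1/2)t^2 + 3t - 1.
Check: q(-4) = 235. ✓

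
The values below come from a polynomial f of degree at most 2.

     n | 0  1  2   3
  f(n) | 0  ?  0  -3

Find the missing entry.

1

The 3 known points determine the degree-2 polynomial uniquely.
Write f(n) = an^2 + bn + c. Substituting each data point gives a linear system:
  c = 0
  4a + 2b + c = 0
  9a + 3b + c = -3
Solving the system yields a = -1, b = 2, c = 0.
So f(n) = -n^2 + 2n.
Then f(1) = 1.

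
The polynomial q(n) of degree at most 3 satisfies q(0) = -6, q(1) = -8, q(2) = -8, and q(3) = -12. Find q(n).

q(n) = -n^3 + 4n^2 - 5n - 6

Using the Lagrange interpolation formula with nodes 0, 1, 2, 3:
  L_0(n) = (n - 1)(n - 2)(n - 3) / -6
  L_1(n) = n(n - 2)(n - 3) / 2
  L_2(n) = n(n - 1)(n - 3) / -2
  L_3(n) = n(n - 1)(n - 2) / 6
Then q(n) = -6·L_0(n) - 8·L_1(n) - 8·L_2(n) - 12·L_3(n).
Expanding and collecting terms gives q(n) = -n³ + 4n² - 5n - 6.
Check: q(3) = -12. ✓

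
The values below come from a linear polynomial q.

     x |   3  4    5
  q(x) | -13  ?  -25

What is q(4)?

-19

The 2 known points determine the degree-1 polynomial uniquely.
Write q(x) = ax + b. Substituting each data point gives a linear system:
  3a + b = -13
  5a + b = -25
Solving the system yields a = -6, b = 5.
So q(x) = -6x + 5.
Then q(4) = -19.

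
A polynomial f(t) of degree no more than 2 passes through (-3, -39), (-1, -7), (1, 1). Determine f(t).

f(t) = -3t^2 + 4t

Using the Lagrange interpolation formula with nodes -3, -1, 1:
  L_0(t) = (t + 1)(t - 1) / 8
  L_1(t) = (t + 3)(t - 1) / -4
  L_2(t) = (t + 3)(t + 1) / 8
Then f(t) = -39·L_0(t) - 7·L_1(t) + 1·L_2(t).
Expanding and collecting terms gives f(t) = -3t² + 4t.
Check: f(1) = 1. ✓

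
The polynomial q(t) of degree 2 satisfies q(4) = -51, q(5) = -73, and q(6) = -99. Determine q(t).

q(t) = -2t^2 - 4t - 3

Write q(t) = at^2 + bt + c. Substituting each data point gives a linear system:
  16a + 4b + c = -51
  25a + 5b + c = -73
  36a + 6b + c = -99
Solving the system yields a = -2, b = -4, c = -3.
So q(t) = -2t² - 4t - 3.
Check: q(5) = -73. ✓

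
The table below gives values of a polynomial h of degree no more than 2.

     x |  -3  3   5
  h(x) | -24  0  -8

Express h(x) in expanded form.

Write h(x) = ax^2 + bx + c. Substituting each data point gives a linear system:
  9a - 3b + c = -24
  9a + 3b + c = 0
  25a + 5b + c = -8
Solving the system yields a = -1, b = 4, c = -3.
So h(x) = -x^2 + 4x - 3.
Check: h(-3) = -24. ✓

h(x) = -x^2 + 4x - 3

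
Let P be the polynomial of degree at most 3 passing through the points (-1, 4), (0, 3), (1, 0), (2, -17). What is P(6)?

Forward differences of the values at t = -1, 0, 1, 2:
  P  : 4  3  0  -17
  Δ  : -1  -3  -17
  Δ^2: -2  -14
  Δ^3: -12
The third differences are constant, confirming degree 3.
Interpolating (Newton forward form) and evaluating at t = 6 gives P(6) = -465.

-465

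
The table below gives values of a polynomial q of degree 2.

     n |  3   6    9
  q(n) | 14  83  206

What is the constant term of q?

Write q(n) = an^2 + bn + c. Substituting each data point gives a linear system:
  9a + 3b + c = 14
  36a + 6b + c = 83
  81a + 9b + c = 206
Solving the system yields a = 3, b = -4, c = -1.
So q(n) = 3n² - 4n - 1.
The constant term is -1.

-1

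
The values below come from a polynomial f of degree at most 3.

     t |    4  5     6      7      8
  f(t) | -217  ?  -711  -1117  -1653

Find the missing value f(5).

-417

On equispaced nodes a degree-3 polynomial has vanishing fourth forward difference, so
  f(4) - 4·f(5) + 6·f(6) - 4·f(7) + f(8) = 0.
Substituting the known values and solving for f(5):
  -4·f(5) = 1668
  f(5) = -417.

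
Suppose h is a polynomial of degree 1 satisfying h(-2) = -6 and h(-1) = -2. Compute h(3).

14

Using the Lagrange interpolation formula with nodes -2, -1:
  L_0(u) = (u + 1) / -1
  L_1(u) = (u + 2) / 1
Then h(u) = -6·L_0(u) - 2·L_1(u).
Expanding and collecting terms gives h(u) = 4u + 2.
Evaluating at u = 3: h(3) = 14.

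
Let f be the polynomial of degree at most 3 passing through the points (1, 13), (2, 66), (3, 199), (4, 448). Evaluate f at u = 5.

Write f(u) = au^3 + bu^2 + cu + d. Substituting each data point gives a linear system:
  a + b + c + d = 13
  8a + 4b + 2c + d = 66
  27a + 9b + 3c + d = 199
  64a + 16b + 4c + d = 448
Solving the system yields a = 6, b = 4, c = -1, d = 4.
So f(u) = 6u^3 + 4u^2 - u + 4.
Then f(5) = 849.

849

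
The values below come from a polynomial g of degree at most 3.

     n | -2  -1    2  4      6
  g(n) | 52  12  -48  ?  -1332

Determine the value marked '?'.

The 4 known points determine the degree-3 polynomial uniquely.
Write g(n) = an^3 + bn^2 + cn + d. Substituting each data point gives a linear system:
  -8a + 4b - 2c + d = 52
  -a + b - c + d = 12
  8a + 4b + 2c + d = -48
  216a + 36b + 6c + d = -1332
Solving the system yields a = -6, b = -1, c = -1, d = 6.
So g(n) = -6n³ - n² - n + 6.
Then g(4) = -398.

-398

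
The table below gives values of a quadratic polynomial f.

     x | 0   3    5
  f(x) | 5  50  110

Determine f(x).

f(x) = 3x^2 + 6x + 5

Using the Lagrange interpolation formula with nodes 0, 3, 5:
  L_0(x) = (x - 3)(x - 5) / 15
  L_1(x) = x(x - 5) / -6
  L_2(x) = x(x - 3) / 10
Then f(x) = 5·L_0(x) + 50·L_1(x) + 110·L_2(x).
Expanding and collecting terms gives f(x) = 3x^2 + 6x + 5.
Check: f(5) = 110. ✓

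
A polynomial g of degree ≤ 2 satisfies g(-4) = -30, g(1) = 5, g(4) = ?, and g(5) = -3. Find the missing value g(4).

2

The 3 known points determine the degree-2 polynomial uniquely.
Write g(x) = ax^2 + bx + c. Substituting each data point gives a linear system:
  16a - 4b + c = -30
  a + b + c = 5
  25a + 5b + c = -3
Solving the system yields a = -1, b = 4, c = 2.
So g(x) = -x² + 4x + 2.
Then g(4) = 2.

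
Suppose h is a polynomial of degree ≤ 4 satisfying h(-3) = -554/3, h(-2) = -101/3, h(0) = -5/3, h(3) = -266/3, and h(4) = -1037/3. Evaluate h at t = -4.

-1757/3

Write h(t) = at^4 + bt^3 + ct^2 + dt + e. Substituting each data point gives a linear system:
  81a - 27b + 9c - 3d + e = -554/3
  16a - 8b + 4c - 2d + e = -101/3
  e = -5/3
  81a + 27b + 9c + 3d + e = -266/3
  256a + 64b + 16c + 4d + e = -1037/3
Solving the system yields a = -2, b = 2, c = 3, d = -2, e = -5/3.
So h(t) = -2t⁴ + 2t³ + 3t² - 2t - 5/3.
Then h(-4) = -1757/3.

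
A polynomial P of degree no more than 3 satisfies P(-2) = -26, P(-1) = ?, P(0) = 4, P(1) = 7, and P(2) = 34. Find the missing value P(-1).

The 4 known points determine the degree-3 polynomial uniquely.
Write P(u) = au^3 + bu^2 + cu + d. Substituting each data point gives a linear system:
  -8a + 4b - 2c + d = -26
  d = 4
  a + b + c + d = 7
  8a + 4b + 2c + d = 34
Solving the system yields a = 4, b = 0, c = -1, d = 4.
So P(u) = 4u^3 - u + 4.
Then P(-1) = 1.

1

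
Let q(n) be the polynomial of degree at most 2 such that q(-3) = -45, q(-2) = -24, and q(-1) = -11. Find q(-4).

-74

Forward differences of the values at n = -3, -2, -1:
  q  : -45  -24  -11
  Δ  : 21  13
  Δ^2: -8
The second differences are constant, confirming degree 2.
Interpolating (Newton forward form) and evaluating at n = -4 gives q(-4) = -74.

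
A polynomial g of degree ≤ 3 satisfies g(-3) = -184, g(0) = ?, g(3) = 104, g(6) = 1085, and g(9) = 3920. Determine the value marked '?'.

5

On equispaced nodes a degree-3 polynomial has vanishing fourth forward difference, so
  g(-3) - 4·g(0) + 6·g(3) - 4·g(6) + g(9) = 0.
Substituting the known values and solving for g(0):
  -4·g(0) = -20
  g(0) = 5.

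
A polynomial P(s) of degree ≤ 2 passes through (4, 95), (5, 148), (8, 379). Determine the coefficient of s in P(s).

Write P(s) = as^2 + bs + c. Substituting each data point gives a linear system:
  16a + 4b + c = 95
  25a + 5b + c = 148
  64a + 8b + c = 379
Solving the system yields a = 6, b = -1, c = 3.
So P(s) = 6s^2 - s + 3.
The coefficient of s is -1.

-1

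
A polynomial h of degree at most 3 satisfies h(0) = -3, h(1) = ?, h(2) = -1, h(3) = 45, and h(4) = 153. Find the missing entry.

-9

The 4 known points determine the degree-3 polynomial uniquely.
Write h(s) = as^3 + bs^2 + cs + d. Substituting each data point gives a linear system:
  d = -3
  8a + 4b + 2c + d = -1
  27a + 9b + 3c + d = 45
  64a + 16b + 4c + d = 153
Solving the system yields a = 4, b = -5, c = -5, d = -3.
So h(s) = 4s^3 - 5s^2 - 5s - 3.
Then h(1) = -9.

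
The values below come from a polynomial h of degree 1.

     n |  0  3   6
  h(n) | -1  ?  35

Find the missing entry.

The 2 known points determine the degree-1 polynomial uniquely.
Write h(n) = an + b. Substituting each data point gives a linear system:
  b = -1
  6a + b = 35
Solving the system yields a = 6, b = -1.
So h(n) = 6n - 1.
Then h(3) = 17.

17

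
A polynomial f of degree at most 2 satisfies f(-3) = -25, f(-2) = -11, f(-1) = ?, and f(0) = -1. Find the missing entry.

-3

The 3 known points determine the degree-2 polynomial uniquely.
Write f(u) = au^2 + bu + c. Substituting each data point gives a linear system:
  9a - 3b + c = -25
  4a - 2b + c = -11
  c = -1
Solving the system yields a = -3, b = -1, c = -1.
So f(u) = -3u² - u - 1.
Then f(-1) = -3.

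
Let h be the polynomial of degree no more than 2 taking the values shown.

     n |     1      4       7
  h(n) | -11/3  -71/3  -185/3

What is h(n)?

h(n) = -n^2 - (5/3)n - 1

Using the Lagrange interpolation formula with nodes 1, 4, 7:
  L_0(n) = (n - 4)(n - 7) / 18
  L_1(n) = (n - 1)(n - 7) / -9
  L_2(n) = (n - 1)(n - 4) / 18
Then h(n) = -11/3·L_0(n) - 71/3·L_1(n) - 185/3·L_2(n).
Expanding and collecting terms gives h(n) = -n^2 - (5/3)n - 1.
Check: h(4) = -71/3. ✓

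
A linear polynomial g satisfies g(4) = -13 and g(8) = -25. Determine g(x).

Write g(x) = ax + b. Substituting each data point gives a linear system:
  4a + b = -13
  8a + b = -25
Solving the system yields a = -3, b = -1.
So g(x) = -3x - 1.
Check: g(8) = -25. ✓

g(x) = -3x - 1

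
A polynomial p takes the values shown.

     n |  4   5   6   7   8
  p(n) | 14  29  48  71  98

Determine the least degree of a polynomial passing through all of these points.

2

Forward differences of the values at n = 4, 5, 6, 7, 8:
  p  : 14  29  48  71  98
  Δ  : 15  19  23  27
  Δ^2: 4  4  4
  Δ^3: 0  0
  Δ^4: 0
The second differences are constant (4) and nonzero, while all higher differences vanish, so the minimal degree is 2.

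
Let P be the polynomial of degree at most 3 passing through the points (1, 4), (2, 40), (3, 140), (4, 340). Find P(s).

P(s) = 6s^3 - 4s^2 + 6s - 4

Write P(s) = as^3 + bs^2 + cs + d. Substituting each data point gives a linear system:
  a + b + c + d = 4
  8a + 4b + 2c + d = 40
  27a + 9b + 3c + d = 140
  64a + 16b + 4c + d = 340
Solving the system yields a = 6, b = -4, c = 6, d = -4.
So P(s) = 6s^3 - 4s^2 + 6s - 4.
Check: P(3) = 140. ✓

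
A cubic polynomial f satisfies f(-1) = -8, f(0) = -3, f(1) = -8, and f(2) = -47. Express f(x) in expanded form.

Write f(x) = ax^3 + bx^2 + cx + d. Substituting each data point gives a linear system:
  -a + b - c + d = -8
  d = -3
  a + b + c + d = -8
  8a + 4b + 2c + d = -47
Solving the system yields a = -4, b = -5, c = 4, d = -3.
So f(x) = -4x^3 - 5x^2 + 4x - 3.
Check: f(0) = -3. ✓

f(x) = -4x^3 - 5x^2 + 4x - 3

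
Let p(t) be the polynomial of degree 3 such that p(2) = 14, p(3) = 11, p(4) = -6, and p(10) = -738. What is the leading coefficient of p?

-1

Write p(t) = at^3 + bt^2 + ct + d. Substituting each data point gives a linear system:
  8a + 4b + 2c + d = 14
  27a + 9b + 3c + d = 11
  64a + 16b + 4c + d = -6
  1000a + 100b + 10c + d = -738
Solving the system yields a = -1, b = 2, c = 6, d = 2.
So p(t) = -t³ + 2t² + 6t + 2.
The leading coefficient is -1.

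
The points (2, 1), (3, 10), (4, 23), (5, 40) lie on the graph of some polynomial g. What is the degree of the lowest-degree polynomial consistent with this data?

Forward differences of the values at u = 2, 3, 4, 5:
  g  : 1  10  23  40
  Δ  : 9  13  17
  Δ^2: 4  4
  Δ^3: 0
The second differences are constant (4) and nonzero, while all higher differences vanish, so the minimal degree is 2.

2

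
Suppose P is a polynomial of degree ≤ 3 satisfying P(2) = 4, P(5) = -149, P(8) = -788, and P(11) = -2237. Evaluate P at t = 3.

-13

Write P(t) = at^3 + bt^2 + ct + d. Substituting each data point gives a linear system:
  8a + 4b + 2c + d = 4
  125a + 25b + 5c + d = -149
  512a + 64b + 8c + d = -788
  1331a + 121b + 11c + d = -2237
Solving the system yields a = -2, b = 3, c = 6, d = -4.
So P(t) = -2t^3 + 3t^2 + 6t - 4.
Then P(3) = -13.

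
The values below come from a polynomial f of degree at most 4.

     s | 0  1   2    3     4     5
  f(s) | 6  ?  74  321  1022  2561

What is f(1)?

On equispaced nodes a degree-4 polynomial has vanishing fifth forward difference, so
  - f(0) + 5·f(1) - 10·f(2) + 10·f(3) - 5·f(4) + f(5) = 0.
Substituting the known values and solving for f(1):
  5·f(1) = 85
  f(1) = 17.

17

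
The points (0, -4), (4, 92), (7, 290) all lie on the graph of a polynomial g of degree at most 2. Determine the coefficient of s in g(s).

Write g(s) = as^2 + bs + c. Substituting each data point gives a linear system:
  c = -4
  16a + 4b + c = 92
  49a + 7b + c = 290
Solving the system yields a = 6, b = 0, c = -4.
So g(s) = 6s^2 - 4.
The coefficient of s is 0.

0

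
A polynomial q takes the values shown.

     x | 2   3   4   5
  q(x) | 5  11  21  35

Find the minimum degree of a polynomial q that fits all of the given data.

2

Forward differences of the values at x = 2, 3, 4, 5:
  q  : 5  11  21  35
  Δ  : 6  10  14
  Δ^2: 4  4
  Δ^3: 0
The second differences are constant (4) and nonzero, while all higher differences vanish, so the minimal degree is 2.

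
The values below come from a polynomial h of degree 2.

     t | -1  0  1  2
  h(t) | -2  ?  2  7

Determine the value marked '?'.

-1

The 3 known points determine the degree-2 polynomial uniquely.
Write h(t) = at^2 + bt + c. Substituting each data point gives a linear system:
  a - b + c = -2
  a + b + c = 2
  4a + 2b + c = 7
Solving the system yields a = 1, b = 2, c = -1.
So h(t) = t² + 2t - 1.
Then h(0) = -1.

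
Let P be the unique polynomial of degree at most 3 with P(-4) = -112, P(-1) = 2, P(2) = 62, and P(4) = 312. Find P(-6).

Write P(t) = at^3 + bt^2 + ct + d. Substituting each data point gives a linear system:
  -64a + 16b - 4c + d = -112
  -a + b - c + d = 2
  8a + 4b + 2c + d = 62
  64a + 16b + 4c + d = 312
Solving the system yields a = 3, b = 6, c = 5, d = 4.
So P(t) = 3t^3 + 6t^2 + 5t + 4.
Then P(-6) = -458.

-458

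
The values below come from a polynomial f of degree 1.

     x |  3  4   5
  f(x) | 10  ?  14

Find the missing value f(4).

12

On equispaced nodes a degree-1 polynomial has vanishing second forward difference, so
  f(3) - 2·f(4) + f(5) = 0.
Substituting the known values and solving for f(4):
  -2·f(4) = -24
  f(4) = 12.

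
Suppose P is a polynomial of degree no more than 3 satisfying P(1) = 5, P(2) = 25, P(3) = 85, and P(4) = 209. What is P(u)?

Write P(u) = au^3 + bu^2 + cu + d. Substituting each data point gives a linear system:
  a + b + c + d = 5
  8a + 4b + 2c + d = 25
  27a + 9b + 3c + d = 85
  64a + 16b + 4c + d = 209
Solving the system yields a = 4, b = -4, c = 4, d = 1.
So P(u) = 4u^3 - 4u^2 + 4u + 1.
Check: P(1) = 5. ✓

P(u) = 4u^3 - 4u^2 + 4u + 1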